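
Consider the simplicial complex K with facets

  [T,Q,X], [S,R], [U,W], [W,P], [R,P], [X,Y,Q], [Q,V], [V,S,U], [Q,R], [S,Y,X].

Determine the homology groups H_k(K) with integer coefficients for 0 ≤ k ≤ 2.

Fix the vertex order P < Q < R < S < T < U < V < W < X < Y and write every simplex with vertices in increasing order. Then dim K = 2 and the simplices of K are:

  0-simplices (10): P, Q, R, S, T, U, V, W, X, Y
  1-simplices (16): PR, PW, QR, QT, QV, QX, QY, RS, SU, SV, SX, SY, TX, UV, UW, XY
  2-simplices (4): QTX, QXY, SUV, SXY

so the chain groups are C_0 ≅ Z^10, C_1 ≅ Z^16, C_2 ≅ Z^4.

Boundary ∂_1: C_1 → C_0 is given by ∂[p,q] = [q] − [p]. For instance
  ∂SU = U − S.
The 10×16 boundary matrix has rank 9 and Smith normal form diag(1,1,1,1,1,1,1,1,1).

Boundary ∂_2: C_2 → C_1 acts by ∂[p,q,r] = [q,r] − [p,r] + [p,q]. For instance
  ∂QTX = TX − QX + QT,
  ∂SUV = UV − SV + SU.
This gives a 16×4 integer matrix of rank 4; reducing to Smith normal form yields diagonal entries (1,1,1,1).

From H_k ≅ ker(∂_k) / im(∂_{k+1}) we obtain:

  H_0: rank C_0 − rank ∂_1 = 10 − 9 = 1, and the invariant factors of ∂_1 are all 1, so H_0 ≅ Z.
  H_1: rank ker ∂_1 − rank ∂_2 = (16 − 9) − 4 = 3, and the invariant factors of ∂_2 are all 1, so H_1 ≅ Z^3.
  H_2: rank ker ∂_2 − rank ∂_3 = (4 − 4) − 0 = 0, and there is no ∂_3, so H_2 ≅ 0.

As a check, the Euler characteristic is 10 − 16 + 4 = -2, which agrees with 1 − 3 + 0 = -2.

H_0 = Z,  H_1 = Z^3,  H_2 = 0.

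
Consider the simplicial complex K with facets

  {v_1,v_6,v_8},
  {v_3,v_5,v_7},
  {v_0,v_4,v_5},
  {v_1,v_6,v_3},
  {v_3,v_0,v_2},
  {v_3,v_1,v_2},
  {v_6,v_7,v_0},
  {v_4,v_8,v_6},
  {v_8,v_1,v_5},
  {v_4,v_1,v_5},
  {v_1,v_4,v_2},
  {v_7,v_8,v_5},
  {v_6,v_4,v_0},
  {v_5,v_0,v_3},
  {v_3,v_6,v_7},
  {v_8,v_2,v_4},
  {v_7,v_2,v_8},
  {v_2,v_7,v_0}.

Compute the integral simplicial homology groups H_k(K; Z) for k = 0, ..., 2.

H_0 = Z,  H_1 = Z ⊕ Z/2,  H_2 = 0.

Fix the vertex order v_0 < v_1 < v_2 < v_3 < v_4 < v_5 < v_6 < v_7 < v_8 and write every simplex with vertices in increasing order. Then dim K = 2 and the simplices of K are:

  0-simplices (9): [v_0], [v_1], [v_2], [v_3], [v_4], [v_5], [v_6], [v_7], [v_8]
  1-simplices (27): (27 of them)
  2-simplices (18): (18 of them)

Hence C_0 ≅ Z^9, C_1 ≅ Z^27, C_2 ≅ Z^18.

∂_1: C_1 → C_0 sends each edge [p,q] (with p < q) to q − p. For instance
  ∂[v_6,v_7] = [v_7] − [v_6].
The resulting 9×27 matrix has rank 8, and its Smith normal form has invariant factors (1,1,1,1,1,1,1,1).

The boundary map ∂_2: C_2 → C_1 acts by ∂[p,q,r] = [q,r] − [p,r] + [p,q]. For instance
  ∂[v_1,v_3,v_6] = [v_3,v_6] − [v_1,v_6] + [v_1,v_3],
  ∂[v_2,v_7,v_8] = [v_7,v_8] − [v_2,v_8] + [v_2,v_7].
The resulting 27×18 matrix has rank 18, and its Smith normal form has invariant factors (1,1,1,1,1,1,1,1,1,1,1,1,1,1,1,1,1,2).

Now H_k = ker ∂_k / im ∂_{k+1}, so:

  H_0: rank C_0 − rank ∂_1 = 9 − 8 = 1, and the invariant factors of ∂_1 are all 1, so H_0 ≅ Z.
  H_1: rank ker ∂_1 − rank ∂_2 = (27 − 8) − 18 = 1, and ∂_2 has invariant factor 2 > 1, so H_1 ≅ Z ⊕ Z/2.
  H_2: rank ker ∂_2 − rank ∂_3 = (18 − 18) − 0 = 0, and there is no ∂_3, so H_2 ≅ 0.

As a check, the Euler characteristic is 9 − 27 + 18 = 0, which agrees with 1 − 1 + 0 = 0.
(K is a triangulation of the Klein bottle.)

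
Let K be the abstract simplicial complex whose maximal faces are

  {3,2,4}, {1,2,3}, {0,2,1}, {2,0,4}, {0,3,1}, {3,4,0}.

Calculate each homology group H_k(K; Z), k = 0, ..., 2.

Fix the vertex order 0 < 1 < 2 < 3 < 4 and write every simplex with vertices in increasing order. Then dim K = 2 and the simplices of K are:

  0-simplices (5): [0], [1], [2], [3], [4]
  1-simplices (9): [0,1], [0,2], [0,3], [0,4], [1,2], [1,3], [2,3], [2,4], [3,4]
  2-simplices (6): [0,1,2], [0,1,3], [0,2,4], [0,3,4], [1,2,3], [2,3,4]

giving chain groups C_0 ≅ Z^5, C_1 ≅ Z^9, C_2 ≅ Z^6.

∂_1: C_1 → C_0 is given by ∂[p,q] = [q] − [p].
The resulting 5×9 matrix has rank 4, and its Smith normal form has invariant factors (1,1,1,1).

The boundary map ∂_2: C_2 → C_1 acts by ∂[p,q,r] = [q,r] − [p,r] + [p,q]. For instance
  ∂[2,3,4] = [3,4] − [2,4] + [2,3],
  ∂[0,2,4] = [2,4] − [0,4] + [0,2].
The resulting 9×6 matrix has rank 5, and its Smith normal form has invariant factors (1,1,1,1,1).

Now H_k = ker ∂_k / im ∂_{k+1}, so:

  H_0: rank C_0 − rank ∂_1 = 5 − 4 = 1, and the invariant factors of ∂_1 are all 1, so H_0 ≅ Z.
  H_1: rank ker ∂_1 − rank ∂_2 = (9 − 4) − 5 = 0, and the invariant factors of ∂_2 are all 1, so H_1 ≅ 0.
  H_2: rank ker ∂_2 − rank ∂_3 = (6 − 5) − 0 = 1, and there is no ∂_3, so H_2 ≅ Z.

(K is a triangulation of the 2-sphere S^2.)

H_0 ≅ Z,  H_1 = 0,  H_2 ≅ Z.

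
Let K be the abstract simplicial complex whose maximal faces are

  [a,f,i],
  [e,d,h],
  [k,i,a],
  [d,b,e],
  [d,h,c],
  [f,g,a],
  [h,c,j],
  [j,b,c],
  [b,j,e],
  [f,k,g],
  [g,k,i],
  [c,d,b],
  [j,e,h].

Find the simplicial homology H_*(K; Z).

H_0 ≅ Z^2,  H_1 ≅ Z,  H_2 ≅ Z.

We work with the vertex ordering a < b < c < d < e < f < g < h < i < j < k. The simplices of K, each written with vertices in increasing order, are:

  0-simplices (11): a, b, c, d, e, f, g, h, i, j, k
  1-simplices (22): af, ag, ai, ak, bc, bd, be, bj, cd, ch, cj, de, dh, eh, ej, fg, fi, fk, gi, gk, hj, ik
  2-simplices (13): afg, afi, aik, bcd, bcj, bde, bej, cdh, chj, deh, ehj, fgk, gik

giving chain groups C_0 ≅ Z^11, C_1 ≅ Z^22, C_2 ≅ Z^13.

Boundary ∂_1: C_1 → C_0 sends each edge [p,q] (with p < q) to q − p.
This gives a 11×22 integer matrix of rank 9; reducing to Smith normal form yields diagonal entries (1,1,1,1,1,1,1,1,1).

Boundary ∂_2: C_2 → C_1 acts by ∂[p,q,r] = [q,r] − [p,r] + [p,q]. For instance
  ∂cdh = dh − ch + cd,
  ∂bcj = cj − bj + bc.
The 22×13 boundary matrix has rank 12 and Smith normal form diag(1,1,1,1,1,1,1,1,1,1,1,1).

Computing H_k = (kernel of ∂_k) / (image of ∂_{k+1}):

  H_0: rank C_0 − rank ∂_1 = 11 − 9 = 2, and the invariant factors of ∂_1 are all 1, so H_0 = Z^2.
  H_1: rank ker ∂_1 − rank ∂_2 = (22 − 9) − 12 = 1, and the invariant factors of ∂_2 are all 1, so H_1 = Z.
  H_2: rank ker ∂_2 − rank ∂_3 = (13 − 12) − 0 = 1, and there is no ∂_3, so H_2 = Z.

As a check, the Euler characteristic is 11 − 22 + 13 = 2, which agrees with 2 − 1 + 1 = 2.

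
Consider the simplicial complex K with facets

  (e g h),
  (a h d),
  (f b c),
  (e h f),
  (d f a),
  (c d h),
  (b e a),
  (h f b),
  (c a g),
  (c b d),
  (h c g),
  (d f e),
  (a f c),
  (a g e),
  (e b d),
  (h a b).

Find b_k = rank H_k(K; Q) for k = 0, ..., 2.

b_0 = 1, b_1 = 2, b_2 = 1.

We work with the vertex ordering a < b < c < d < e < f < g < h. The simplices of K, each written with vertices in increasing order, are:

  0-simplices (8): a, b, c, d, e, f, g, h
  1-simplices (24): ab, ac, ad, ae, af, ag, ah, bc, bd, be, bf, bh, cd, cf, cg, ch, de, df, dh, ef, eg, eh, fh, gh
  2-simplices (16): abe, abh, acf, acg, adf, adh, aeg, bcd, bcf, bde, bfh, cdh, cgh, def, efh, egh

so the chain groups are C_0 ≅ Z^8, C_1 ≅ Z^24, C_2 ≅ Z^16.

The boundary map ∂_1: C_1 → C_0 is given by ∂[p,q] = [q] − [p].
The 8×24 boundary matrix has rank 7 and Smith normal form diag(1,1,1,1,1,1,1).

∂_2: C_2 → C_1 sends each 2-simplex [p,q,r] to [q,r] − [p,r] + [p,q]. For instance
  ∂bcd = cd − bd + bc,
  ∂aeg = eg − ag + ae.
As a 24×16 matrix over Z this has rank 15, with invariant factors (1,1,1,1,1,1,1,1,1,1,1,1,1,1,1).

Reading off H_k = ker ∂_k / im ∂_{k+1}:

  H_0: rank C_0 − rank ∂_1 = 8 − 7 = 1, and the invariant factors of ∂_1 are all 1, so H_0 = Z.
  H_1: rank ker ∂_1 − rank ∂_2 = (24 − 7) − 15 = 2, and the invariant factors of ∂_2 are all 1, so H_1 = Z^2.
  H_2: rank ker ∂_2 − rank ∂_3 = (16 − 15) − 0 = 1, and there is no ∂_3, so H_2 = Z.

As a check, the Euler characteristic is 8 − 24 + 16 = 0, which agrees with 1 − 2 + 1 = 0.

Hence the Betti numbers are b_0 = 1, b_1 = 2, b_2 = 1.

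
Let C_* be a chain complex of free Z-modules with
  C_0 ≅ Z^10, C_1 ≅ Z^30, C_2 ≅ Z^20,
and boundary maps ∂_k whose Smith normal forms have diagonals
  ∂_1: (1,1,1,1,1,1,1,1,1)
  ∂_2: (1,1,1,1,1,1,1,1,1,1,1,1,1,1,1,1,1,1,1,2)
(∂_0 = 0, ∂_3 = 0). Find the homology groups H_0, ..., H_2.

H_0 ≅ Z,  H_1 ≅ Z ⊕ Z/2Z,  H_2 = 0.

H_0: b_0 = 10 − 0 − 9 = 1; torsion from ∂_1 factors > 1: none. So H_0 ≅ Z.
H_1: b_1 = 30 − 9 − 20 = 1; torsion from ∂_2 factors > 1: [2]. So H_1 ≅ Z ⊕ Z/2Z.
H_2: b_2 = 20 − 20 − 0 = 0; torsion from ∂_3 factors > 1: none. So H_2 ≅ 0.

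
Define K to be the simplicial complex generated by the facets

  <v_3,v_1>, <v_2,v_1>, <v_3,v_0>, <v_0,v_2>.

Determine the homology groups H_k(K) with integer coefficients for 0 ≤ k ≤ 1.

Take the total order v_0 < v_1 < v_2 < v_3 on the vertex set. Then K (dimension 1) consists of the simplices:

  0-simplices (4): [v_0], [v_1], [v_2], [v_3]
  1-simplices (4): [v_0,v_2], [v_0,v_3], [v_1,v_2], [v_1,v_3]

giving chain groups C_0 ≅ Z^4, C_1 ≅ Z^4.

The boundary map ∂_1: C_1 → C_0 sends each edge [p,q] (with p < q) to q − p.
The resulting 4×4 matrix has rank 3, and its Smith normal form has invariant factors (1,1,1).

From H_k ≅ ker(∂_k) / im(∂_{k+1}) we obtain:

  H_0: rank C_0 − rank ∂_1 = 4 − 3 = 1, and the invariant factors of ∂_1 are all 1, so H_0 ≅ Z.
  H_1: rank ker ∂_1 − rank ∂_2 = (4 − 3) − 0 = 1, and there is no ∂_2, so H_1 ≅ Z.

H_0 ≅ Z,  H_1 ≅ Z.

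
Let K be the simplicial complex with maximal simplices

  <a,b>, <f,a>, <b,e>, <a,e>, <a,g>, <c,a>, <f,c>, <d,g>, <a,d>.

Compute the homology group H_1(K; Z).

Order the vertices as a < b < c < d < e < f < g. Listing each simplex with vertices in this order, K has dimension 1 with simplices:

  0-simplices (7): a, b, c, d, e, f, g
  1-simplices (9): ab, ac, ad, ae, af, ag, be, cf, dg

Hence C_0 ≅ Z^7, C_1 ≅ Z^9.

Boundary ∂_1: C_1 → C_0 maps an edge to its endpoints' difference, ∂[p,q] = q − p. For instance
  ∂ac = c − a.
The 7×9 boundary matrix has rank 6 and Smith normal form diag(1,1,1,1,1,1).

Computing H_k = (kernel of ∂_k) / (image of ∂_{k+1}):

  H_1: rank ker ∂_1 − rank ∂_2 = (9 − 6) − 0 = 3, and there is no ∂_2, so H_1 = Z^3.

H_1 ≅ Z^3.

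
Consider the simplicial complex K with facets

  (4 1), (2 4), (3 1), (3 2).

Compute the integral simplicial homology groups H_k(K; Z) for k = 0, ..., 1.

Fix the vertex order 1 < 2 < 3 < 4 and write every simplex with vertices in increasing order. Then dim K = 1 and the simplices of K are:

  0-simplices (4): [1], [2], [3], [4]
  1-simplices (4): [1,3], [1,4], [2,3], [2,4]

so the chain groups are C_0 ≅ Z^4, C_1 ≅ Z^4.

The boundary map ∂_1: C_1 → C_0 maps an edge to its endpoints' difference, ∂[p,q] = q − p. For instance
  ∂[1,4] = [4] − [1].
The resulting 4×4 matrix has rank 3, and its Smith normal form has invariant factors (1,1,1).

Now H_k = ker ∂_k / im ∂_{k+1}, so:

  H_0: rank C_0 − rank ∂_1 = 4 − 3 = 1, and the invariant factors of ∂_1 are all 1, so H_0 ≅ Z.
  H_1: rank ker ∂_1 − rank ∂_2 = (4 − 3) − 0 = 1, and there is no ∂_2, so H_1 ≅ Z.

As a check, the Euler characteristic is 4 − 4 = 0, which agrees with 1 − 1 = 0.
(K is a triangulation of the circle S^1.)

H_0 ≅ Z,  H_1 ≅ Z.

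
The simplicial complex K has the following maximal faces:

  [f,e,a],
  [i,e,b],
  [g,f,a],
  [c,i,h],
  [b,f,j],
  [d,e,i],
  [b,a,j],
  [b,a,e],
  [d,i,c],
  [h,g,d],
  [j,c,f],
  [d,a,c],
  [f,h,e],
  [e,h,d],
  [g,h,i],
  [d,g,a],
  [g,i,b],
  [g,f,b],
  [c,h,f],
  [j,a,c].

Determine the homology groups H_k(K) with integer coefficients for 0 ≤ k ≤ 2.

H_0 = Z,  H_1 = Z × Z/2,  H_2 = 0.

Order the vertices as a < b < c < d < e < f < g < h < i < j. Listing each simplex with vertices in this order, K has dimension 2 with simplices:

  0-simplices (10): a, b, c, d, e, f, g, h, i, j
  1-simplices (30): ab, ac, ad, ae, af, ag, aj, be, bf, bg, bi, bj, cd, cf, ch, ci, cj, de, dg, dh, di, ef, eh, ei, fg, fh, fj, gh, gi, hi
  2-simplices (20): abe, abj, acd, acj, adg, aef, afg, bei, bfg, bfj, bgi, cdi, cfh, cfj, chi, deh, dei, dgh, efh, ghi

giving chain groups C_0 ≅ Z^10, C_1 ≅ Z^30, C_2 ≅ Z^20.

∂_1: C_1 → C_0 maps an edge to its endpoints' difference, ∂[p,q] = q − p.
As a 10×30 matrix over Z this has rank 9, with invariant factors (1,1,1,1,1,1,1,1,1).

Boundary ∂_2: C_2 → C_1 maps a triangle to the signed sum of its edges. For instance
  ∂bgi = gi − bi + bg,
  ∂bfg = fg − bg + bf.
The resulting 30×20 matrix has rank 20, and its Smith normal form has invariant factors (1,1,1,1,1,1,1,1,1,1,1,1,1,1,1,1,1,1,1,2).

From H_k ≅ ker(∂_k) / im(∂_{k+1}) we obtain:

  H_0: rank C_0 − rank ∂_1 = 10 − 9 = 1, and the invariant factors of ∂_1 are all 1, so H_0 ≅ Z.
  H_1: rank ker ∂_1 − rank ∂_2 = (30 − 9) − 20 = 1, and ∂_2 has invariant factor 2 > 1, so H_1 ≅ Z × Z/2.
  H_2: rank ker ∂_2 − rank ∂_3 = (20 − 20) − 0 = 0, and there is no ∂_3, so H_2 ≅ 0.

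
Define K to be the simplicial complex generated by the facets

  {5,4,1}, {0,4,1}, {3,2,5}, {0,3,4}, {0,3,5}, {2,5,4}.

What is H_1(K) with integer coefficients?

We work with the vertex ordering 0 < 1 < 2 < 3 < 4 < 5. The simplices of K, each written with vertices in increasing order, are:

  0-simplices (6): [0], [1], [2], [3], [4], [5]
  1-simplices (12): [0,1], [0,3], [0,4], [0,5], [1,4], [1,5], [2,3], [2,4], [2,5], [3,4], [3,5], [4,5]
  2-simplices (6): [0,1,4], [0,3,4], [0,3,5], [1,4,5], [2,3,5], [2,4,5]

Hence C_0 ≅ Z^6, C_1 ≅ Z^12, C_2 ≅ Z^6.

Boundary ∂_1: C_1 → C_0 sends each edge [p,q] (with p < q) to q − p.
As a 6×12 matrix over Z this has rank 5, with invariant factors (1,1,1,1,1).

Boundary ∂_2: C_2 → C_1 acts by ∂[p,q,r] = [q,r] − [p,r] + [p,q]. For instance
  ∂[0,3,4] = [3,4] − [0,4] + [0,3],
  ∂[2,3,5] = [3,5] − [2,5] + [2,3].
This gives a 12×6 integer matrix of rank 6; reducing to Smith normal form yields diagonal entries (1,1,1,1,1,1).

Now H_k = ker ∂_k / im ∂_{k+1}, so:

  H_1: rank ker ∂_1 − rank ∂_2 = (12 − 5) − 6 = 1, and the invariant factors of ∂_2 are all 1, so H_1 ≅ Z.

(K is a triangulation of the cylinder S^1 x I.)

H_1 = Z.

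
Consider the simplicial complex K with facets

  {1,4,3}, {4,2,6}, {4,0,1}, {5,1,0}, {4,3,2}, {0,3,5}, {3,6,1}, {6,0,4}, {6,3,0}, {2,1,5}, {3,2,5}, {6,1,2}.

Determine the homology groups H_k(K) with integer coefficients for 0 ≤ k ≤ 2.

Fix the vertex order 0 < 1 < 2 < 3 < 4 < 5 < 6 and write every simplex with vertices in increasing order. Then dim K = 2 and the simplices of K are:

  0-simplices (7): [0], [1], [2], [3], [4], [5], [6]
  1-simplices (18): [0,1], [0,3], [0,4], [0,5], [0,6], [1,2], [1,3], [1,4], [1,5], [1,6], [2,3], [2,4], [2,5], [2,6], [3,4], [3,5], [3,6], [4,6]
  2-simplices (12): [0,1,4], [0,1,5], [0,3,5], [0,3,6], [0,4,6], [1,2,5], [1,2,6], [1,3,4], [1,3,6], [2,3,4], [2,3,5], [2,4,6]

giving chain groups C_0 ≅ Z^7, C_1 ≅ Z^18, C_2 ≅ Z^12.

∂_1: C_1 → C_0 sends each edge [p,q] (with p < q) to q − p. For instance
  ∂[0,6] = [6] − [0].
The 7×18 boundary matrix has rank 6 and Smith normal form diag(1,1,1,1,1,1).

The boundary map ∂_2: C_2 → C_1 acts by ∂[p,q,r] = [q,r] − [p,r] + [p,q]. For instance
  ∂[1,2,5] = [2,5] − [1,5] + [1,2],
  ∂[2,3,4] = [3,4] − [2,4] + [2,3].
The resulting 18×12 matrix has rank 12, and its Smith normal form has invariant factors (1,1,1,1,1,1,1,1,1,1,1,2).

Computing H_k = (kernel of ∂_k) / (image of ∂_{k+1}):

  H_0: rank C_0 − rank ∂_1 = 7 − 6 = 1, and the invariant factors of ∂_1 are all 1, so H_0 = Z.
  H_1: rank ker ∂_1 − rank ∂_2 = (18 − 6) − 12 = 0, and ∂_2 has invariant factor 2 > 1, so H_1 = Z/2.
  H_2: rank ker ∂_2 − rank ∂_3 = (12 − 12) − 0 = 0, and there is no ∂_3, so H_2 = 0.

As a check, the Euler characteristic is 7 − 18 + 12 = 1, which agrees with 1 − 0 + 0 = 1.

H_0 = Z,  H_1 = Z/2,  H_2 = 0.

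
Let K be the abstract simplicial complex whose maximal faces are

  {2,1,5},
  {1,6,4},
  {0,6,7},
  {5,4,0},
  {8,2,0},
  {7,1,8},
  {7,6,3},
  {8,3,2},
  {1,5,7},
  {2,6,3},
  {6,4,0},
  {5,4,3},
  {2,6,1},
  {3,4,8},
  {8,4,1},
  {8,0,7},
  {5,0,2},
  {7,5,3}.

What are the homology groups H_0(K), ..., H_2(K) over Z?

H_0 = Z,  H_1 = Z^2,  H_2 = Z.

We work with the vertex ordering 0 < 1 < 2 < 3 < 4 < 5 < 6 < 7 < 8. The simplices of K, each written with vertices in increasing order, are:

  0-simplices (9): [0], [1], [2], [3], [4], [5], [6], [7], [8]
  1-simplices (27): (27 of them)
  2-simplices (18): [0,2,5], [0,2,8], [0,4,5], [0,4,6], [0,6,7], [0,7,8], [1,2,5], [1,2,6], [1,4,6], [1,4,8], [1,5,7], [1,7,8], [2,3,6], [2,3,8], [3,4,5], [3,4,8], [3,5,7], [3,6,7]

so the chain groups are C_0 ≅ Z^9, C_1 ≅ Z^27, C_2 ≅ Z^18.

The boundary map ∂_1: C_1 → C_0 is given by ∂[p,q] = [q] − [p].
This gives a 9×27 integer matrix of rank 8; reducing to Smith normal form yields diagonal entries (1,1,1,1,1,1,1,1).

The boundary map ∂_2: C_2 → C_1 acts by ∂[p,q,r] = [q,r] − [p,r] + [p,q]. For instance
  ∂[1,7,8] = [7,8] − [1,8] + [1,7],
  ∂[0,2,5] = [2,5] − [0,5] + [0,2].
As a 27×18 matrix over Z this has rank 17, with invariant factors (1,1,1,1,1,1,1,1,1,1,1,1,1,1,1,1,1).

Computing H_k = (kernel of ∂_k) / (image of ∂_{k+1}):

  H_0: rank C_0 − rank ∂_1 = 9 − 8 = 1, and the invariant factors of ∂_1 are all 1, so H_0 = Z.
  H_1: rank ker ∂_1 − rank ∂_2 = (27 − 8) − 17 = 2, and the invariant factors of ∂_2 are all 1, so H_1 = Z^2.
  H_2: rank ker ∂_2 − rank ∂_3 = (18 − 17) − 0 = 1, and there is no ∂_3, so H_2 = Z.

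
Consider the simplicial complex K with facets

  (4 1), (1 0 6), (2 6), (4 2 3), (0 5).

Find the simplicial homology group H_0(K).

Take the total order 0 < 1 < 2 < 3 < 4 < 5 < 6 on the vertex set. Then K (dimension 2) consists of the simplices:

  0-simplices (7): [0], [1], [2], [3], [4], [5], [6]
  1-simplices (9): [0,1], [0,5], [0,6], [1,4], [1,6], [2,3], [2,4], [2,6], [3,4]
  2-simplices (2): [0,1,6], [2,3,4]

giving chain groups C_0 ≅ Z^7, C_1 ≅ Z^9, C_2 ≅ Z^2.

Boundary ∂_1: C_1 → C_0 is given by ∂[p,q] = [q] − [p].
This gives a 7×9 integer matrix of rank 6; reducing to Smith normal form yields diagonal entries (1,1,1,1,1,1).

Boundary ∂_2: C_2 → C_1 maps a triangle to the signed sum of its edges. For instance
  ∂[0,1,6] = [1,6] − [0,6] + [0,1],
  ∂[2,3,4] = [3,4] − [2,4] + [2,3].
This gives a 9×2 integer matrix of rank 2; reducing to Smith normal form yields diagonal entries (1,1).

Reading off H_k = ker ∂_k / im ∂_{k+1}:

  H_0: rank C_0 − rank ∂_1 = 7 − 6 = 1, and the invariant factors of ∂_1 are all 1, so H_0 ≅ Z.

H_0 ≅ Z.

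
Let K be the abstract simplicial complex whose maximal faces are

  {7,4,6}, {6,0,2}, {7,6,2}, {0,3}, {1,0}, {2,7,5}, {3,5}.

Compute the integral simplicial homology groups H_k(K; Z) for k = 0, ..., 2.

K has 8 vertices, 12 edges, 4 triangles.
rank ∂_0 = 0, rank ∂_1 = 7 ⇒ b_0 = 8 − 0 − 7 = 1; all invariant factors of ∂_1 are 1 so no torsion. So H_0 = Z.
rank ∂_1 = 7, rank ∂_2 = 4 ⇒ b_1 = 12 − 7 − 4 = 1; all invariant factors of ∂_2 are 1 so no torsion. So H_1 = Z.
rank ∂_2 = 4, rank ∂_3 = 0 ⇒ b_2 = 4 − 4 − 0 = 0. So H_2 = 0.

H_0 = Z,  H_1 = Z,  H_2 = 0.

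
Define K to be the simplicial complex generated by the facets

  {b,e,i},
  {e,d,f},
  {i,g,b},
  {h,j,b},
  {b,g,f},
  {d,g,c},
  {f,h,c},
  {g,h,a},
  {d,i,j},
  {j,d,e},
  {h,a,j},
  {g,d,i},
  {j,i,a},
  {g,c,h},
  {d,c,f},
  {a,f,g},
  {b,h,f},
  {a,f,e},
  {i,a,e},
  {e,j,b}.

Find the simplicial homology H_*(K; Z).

H_0 ≅ Z,  H_1 ≅ Z ⊕ Z/2,  H_2 = 0.

We work with the vertex ordering a < b < c < d < e < f < g < h < i < j. The simplices of K, each written with vertices in increasing order, are:

  0-simplices (10): a, b, c, d, e, f, g, h, i, j
  1-simplices (30): ae, af, ag, ah, ai, aj, be, bf, bg, bh, bi, bj, cd, cf, cg, ch, de, df, dg, di, dj, ef, ei, ej, fg, fh, gh, gi, hj, ij
  2-simplices (20): aef, aei, afg, agh, ahj, aij, bei, bej, bfg, bfh, bgi, bhj, cdf, cdg, cfh, cgh, def, dej, dgi, dij

Hence C_0 ≅ Z^10, C_1 ≅ Z^30, C_2 ≅ Z^20.

The boundary map ∂_1: C_1 → C_0 is given by ∂[p,q] = [q] − [p]. For instance
  ∂df = f − d.
The 10×30 boundary matrix has rank 9 and Smith normal form diag(1,1,1,1,1,1,1,1,1).

Boundary ∂_2: C_2 → C_1 acts by ∂[p,q,r] = [q,r] − [p,r] + [p,q]. For instance
  ∂dej = ej − dj + de,
  ∂dgi = gi − di + dg.
The 30×20 boundary matrix has rank 20 and Smith normal form diag(1,1,1,1,1,1,1,1,1,1,1,1,1,1,1,1,1,1,1,2).

Computing H_k = (kernel of ∂_k) / (image of ∂_{k+1}):

  H_0: rank C_0 − rank ∂_1 = 10 − 9 = 1, and the invariant factors of ∂_1 are all 1, so H_0 = Z.
  H_1: rank ker ∂_1 − rank ∂_2 = (30 − 9) − 20 = 1, and ∂_2 has invariant factor 2 > 1, so H_1 = Z ⊕ Z/2.
  H_2: rank ker ∂_2 − rank ∂_3 = (20 − 20) − 0 = 0, and there is no ∂_3, so H_2 = 0.

As a check, the Euler characteristic is 10 − 30 + 20 = 0, which agrees with 1 − 1 + 0 = 0.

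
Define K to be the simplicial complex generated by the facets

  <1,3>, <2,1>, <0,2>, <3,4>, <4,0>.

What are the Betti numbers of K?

Take the total order 0 < 1 < 2 < 3 < 4 on the vertex set. Then K (dimension 1) consists of the simplices:

  0-simplices (5): [0], [1], [2], [3], [4]
  1-simplices (5): [0,2], [0,4], [1,2], [1,3], [3,4]

Hence C_0 ≅ Z^5, C_1 ≅ Z^5.

∂_1: C_1 → C_0 is given by ∂[p,q] = [q] − [p]. For instance
  ∂[1,2] = [2] − [1].
The resulting 5×5 matrix has rank 4, and its Smith normal form has invariant factors (1,1,1,1).

Computing H_k = (kernel of ∂_k) / (image of ∂_{k+1}):

  H_0: rank C_0 − rank ∂_1 = 5 − 4 = 1, and the invariant factors of ∂_1 are all 1, so H_0 ≅ Z.
  H_1: rank ker ∂_1 − rank ∂_2 = (5 − 4) − 0 = 1, and there is no ∂_2, so H_1 ≅ Z.

As a check, the Euler characteristic is 5 − 5 = 0, which agrees with 1 − 1 = 0.
(K is a triangulation of the circle S^1.)

Hence the Betti numbers are b_0 = 1, b_1 = 1.

b_0 = 1, b_1 = 1.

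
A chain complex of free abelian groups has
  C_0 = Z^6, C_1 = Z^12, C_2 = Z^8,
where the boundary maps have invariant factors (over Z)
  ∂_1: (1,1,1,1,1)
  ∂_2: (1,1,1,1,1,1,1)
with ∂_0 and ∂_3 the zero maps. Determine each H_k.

H_0 = Z,  H_1 = 0,  H_2 = Z.

H_0: b_0 = 6 − 0 − 5 = 1; torsion from ∂_1 factors > 1: none. So H_0 = Z.
H_1: b_1 = 12 − 5 − 7 = 0; torsion from ∂_2 factors > 1: none. So H_1 = 0.
H_2: b_2 = 8 − 7 − 0 = 1; torsion from ∂_3 factors > 1: none. So H_2 = Z.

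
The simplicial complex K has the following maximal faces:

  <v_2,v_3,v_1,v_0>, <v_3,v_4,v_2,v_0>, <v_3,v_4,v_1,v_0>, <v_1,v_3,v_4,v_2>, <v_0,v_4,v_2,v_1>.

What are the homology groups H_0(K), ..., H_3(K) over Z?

H_0 ≅ Z,  H_1 = 0,  H_2 = 0,  H_3 ≅ Z.

K has 5 vertices, 10 edges, 10 triangles, 5 3-simplices.
rank ∂_0 = 0, rank ∂_1 = 4 ⇒ b_0 = 5 − 0 − 4 = 1; all invariant factors of ∂_1 are 1 so no torsion. So H_0 = Z.
rank ∂_1 = 4, rank ∂_2 = 6 ⇒ b_1 = 10 − 4 − 6 = 0; all invariant factors of ∂_2 are 1 so no torsion. So H_1 = 0.
rank ∂_2 = 6, rank ∂_3 = 4 ⇒ b_2 = 10 − 6 − 4 = 0; all invariant factors of ∂_3 are 1 so no torsion. So H_2 = 0.
rank ∂_3 = 4, rank ∂_4 = 0 ⇒ b_3 = 5 − 4 − 0 = 1. So H_3 = Z.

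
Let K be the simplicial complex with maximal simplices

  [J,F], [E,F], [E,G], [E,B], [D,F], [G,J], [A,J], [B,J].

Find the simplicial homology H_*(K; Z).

H_0 = Z,  H_1 = Z^2.

Take the total order A < B < D < E < F < G < J on the vertex set. Then K (dimension 1) consists of the simplices:

  0-simplices (7): A, B, D, E, F, G, J
  1-simplices (8): AJ, BE, BJ, DF, EF, EG, FJ, GJ

Hence C_0 ≅ Z^7, C_1 ≅ Z^8.

The boundary map ∂_1: C_1 → C_0 sends each edge [p,q] (with p < q) to q − p.
The 7×8 boundary matrix has rank 6 and Smith normal form diag(1,1,1,1,1,1).

Now H_k = ker ∂_k / im ∂_{k+1}, so:

  H_0: rank C_0 − rank ∂_1 = 7 − 6 = 1, and the invariant factors of ∂_1 are all 1, so H_0 = Z.
  H_1: rank ker ∂_1 − rank ∂_2 = (8 − 6) − 0 = 2, and there is no ∂_2, so H_1 = Z^2.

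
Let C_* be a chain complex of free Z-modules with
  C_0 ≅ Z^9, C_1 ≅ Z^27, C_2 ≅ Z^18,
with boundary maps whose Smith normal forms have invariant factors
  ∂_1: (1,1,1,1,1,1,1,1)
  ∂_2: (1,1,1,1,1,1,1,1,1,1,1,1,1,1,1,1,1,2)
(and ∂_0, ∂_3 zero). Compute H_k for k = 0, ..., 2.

H_0: b_0 = 9 − 0 − 8 = 1; torsion from ∂_1 factors > 1: none. So H_0 ≅ Z.
H_1: b_1 = 27 − 8 − 18 = 1; torsion from ∂_2 factors > 1: [2]. So H_1 ≅ Z ⊕ Z_2.
H_2: b_2 = 18 − 18 − 0 = 0; torsion from ∂_3 factors > 1: none. So H_2 ≅ 0.

H_0 ≅ Z,  H_1 ≅ Z ⊕ Z_2,  H_2 = 0.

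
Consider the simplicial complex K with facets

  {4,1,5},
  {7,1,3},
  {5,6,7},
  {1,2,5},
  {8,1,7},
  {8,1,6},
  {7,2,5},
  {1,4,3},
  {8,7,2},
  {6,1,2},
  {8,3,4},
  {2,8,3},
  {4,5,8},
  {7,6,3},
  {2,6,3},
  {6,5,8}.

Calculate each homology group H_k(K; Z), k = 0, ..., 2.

H_0 ≅ Z,  H_1 ≅ Z^2,  H_2 ≅ Z.

Fix the vertex order 1 < 2 < 3 < 4 < 5 < 6 < 7 < 8 and write every simplex with vertices in increasing order. Then dim K = 2 and the simplices of K are:

  0-simplices (8): [1], [2], [3], [4], [5], [6], [7], [8]
  1-simplices (24): (24 of them)
  2-simplices (16): [1,2,5], [1,2,6], [1,3,4], [1,3,7], [1,4,5], [1,6,8], [1,7,8], [2,3,6], [2,3,8], [2,5,7], [2,7,8], [3,4,8], [3,6,7], [4,5,8], [5,6,7], [5,6,8]

giving chain groups C_0 ≅ Z^8, C_1 ≅ Z^24, C_2 ≅ Z^16.

Boundary ∂_1: C_1 → C_0 maps an edge to its endpoints' difference, ∂[p,q] = q − p. For instance
  ∂[3,6] = [6] − [3].
This gives a 8×24 integer matrix of rank 7; reducing to Smith normal form yields diagonal entries (1,1,1,1,1,1,1).

Boundary ∂_2: C_2 → C_1 acts by ∂[p,q,r] = [q,r] − [p,r] + [p,q]. For instance
  ∂[2,5,7] = [5,7] − [2,7] + [2,5],
  ∂[1,3,7] = [3,7] − [1,7] + [1,3].
As a 24×16 matrix over Z this has rank 15, with invariant factors (1,1,1,1,1,1,1,1,1,1,1,1,1,1,1).

Now H_k = ker ∂_k / im ∂_{k+1}, so:

  H_0: rank C_0 − rank ∂_1 = 8 − 7 = 1, and the invariant factors of ∂_1 are all 1, so H_0 = Z.
  H_1: rank ker ∂_1 − rank ∂_2 = (24 − 7) − 15 = 2, and the invariant factors of ∂_2 are all 1, so H_1 = Z^2.
  H_2: rank ker ∂_2 − rank ∂_3 = (16 − 15) − 0 = 1, and there is no ∂_3, so H_2 = Z.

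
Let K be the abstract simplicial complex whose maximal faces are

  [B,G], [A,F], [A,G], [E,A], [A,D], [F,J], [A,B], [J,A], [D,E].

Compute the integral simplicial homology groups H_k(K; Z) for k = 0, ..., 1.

We work with the vertex ordering A < B < D < E < F < G < J. The simplices of K, each written with vertices in increasing order, are:

  0-simplices (7): A, B, D, E, F, G, J
  1-simplices (9): AB, AD, AE, AF, AG, AJ, BG, DE, FJ

Hence C_0 ≅ Z^7, C_1 ≅ Z^9.

Boundary ∂_1: C_1 → C_0 is given by ∂[p,q] = [q] − [p]. For instance
  ∂DE = E − D.
As a 7×9 matrix over Z this has rank 6, with invariant factors (1,1,1,1,1,1).

Now H_k = ker ∂_k / im ∂_{k+1}, so:

  H_0: rank C_0 − rank ∂_1 = 7 − 6 = 1, and the invariant factors of ∂_1 are all 1, so H_0 = Z.
  H_1: rank ker ∂_1 − rank ∂_2 = (9 − 6) − 0 = 3, and there is no ∂_2, so H_1 = Z^3.

H_0 = Z,  H_1 = Z^3.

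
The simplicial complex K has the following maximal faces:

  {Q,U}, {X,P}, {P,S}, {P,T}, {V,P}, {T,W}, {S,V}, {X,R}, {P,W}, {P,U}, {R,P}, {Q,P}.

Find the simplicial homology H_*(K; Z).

Take the total order P < Q < R < S < T < U < V < W < X on the vertex set. Then K (dimension 1) consists of the simplices:

  0-simplices (9): P, Q, R, S, T, U, V, W, X
  1-simplices (12): PQ, PR, PS, PT, PU, PV, PW, PX, QU, RX, SV, TW

giving chain groups C_0 ≅ Z^9, C_1 ≅ Z^12.

The boundary map ∂_1: C_1 → C_0 is given by ∂[p,q] = [q] − [p]. For instance
  ∂PX = X − P.
As a 9×12 matrix over Z this has rank 8, with invariant factors (1,1,1,1,1,1,1,1).

Reading off H_k = ker ∂_k / im ∂_{k+1}:

  H_0: rank C_0 − rank ∂_1 = 9 − 8 = 1, and the invariant factors of ∂_1 are all 1, so H_0 = Z.
  H_1: rank ker ∂_1 − rank ∂_2 = (12 − 8) − 0 = 4, and there is no ∂_2, so H_1 = Z^4.

(K is a triangulation of a wedge of 4 circles.)

H_0 ≅ Z,  H_1 ≅ Z^4.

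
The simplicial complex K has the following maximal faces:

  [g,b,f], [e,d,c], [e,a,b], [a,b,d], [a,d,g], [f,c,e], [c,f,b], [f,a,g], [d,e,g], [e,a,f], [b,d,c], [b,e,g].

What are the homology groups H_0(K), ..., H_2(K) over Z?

H_0 ≅ Z,  H_1 ≅ Z/2Z,  H_2 = 0.

Fix the vertex order a < b < c < d < e < f < g and write every simplex with vertices in increasing order. Then dim K = 2 and the simplices of K are:

  0-simplices (7): a, b, c, d, e, f, g
  1-simplices (18): ab, ad, ae, af, ag, bc, bd, be, bf, bg, cd, ce, cf, de, dg, ef, eg, fg
  2-simplices (12): abd, abe, adg, aef, afg, bcd, bcf, beg, bfg, cde, cef, deg

so the chain groups are C_0 ≅ Z^7, C_1 ≅ Z^18, C_2 ≅ Z^12.

Boundary ∂_1: C_1 → C_0 sends each edge [p,q] (with p < q) to q − p. For instance
  ∂de = e − d.
This gives a 7×18 integer matrix of rank 6; reducing to Smith normal form yields diagonal entries (1,1,1,1,1,1).

∂_2: C_2 → C_1 sends each 2-simplex [p,q,r] to [q,r] − [p,r] + [p,q]. For instance
  ∂cef = ef − cf + ce,
  ∂adg = dg − ag + ad.
The 18×12 boundary matrix has rank 12 and Smith normal form diag(1,1,1,1,1,1,1,1,1,1,1,2).

Computing H_k = (kernel of ∂_k) / (image of ∂_{k+1}):

  H_0: rank C_0 − rank ∂_1 = 7 − 6 = 1, and the invariant factors of ∂_1 are all 1, so H_0 = Z.
  H_1: rank ker ∂_1 − rank ∂_2 = (18 − 6) − 12 = 0, and ∂_2 has invariant factor 2 > 1, so H_1 = Z/2Z.
  H_2: rank ker ∂_2 − rank ∂_3 = (12 − 12) − 0 = 0, and there is no ∂_3, so H_2 = 0.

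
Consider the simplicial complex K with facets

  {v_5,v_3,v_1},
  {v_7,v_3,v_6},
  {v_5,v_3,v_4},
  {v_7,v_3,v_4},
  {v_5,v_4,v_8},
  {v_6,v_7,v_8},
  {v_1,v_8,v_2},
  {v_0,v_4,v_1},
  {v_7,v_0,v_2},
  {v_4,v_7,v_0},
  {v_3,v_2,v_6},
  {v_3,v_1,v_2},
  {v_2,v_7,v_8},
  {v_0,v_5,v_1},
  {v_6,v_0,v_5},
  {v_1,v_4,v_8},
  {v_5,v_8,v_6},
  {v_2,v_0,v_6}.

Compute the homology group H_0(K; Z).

H_0 ≅ Z.

We work with the vertex ordering v_0 < v_1 < v_2 < v_3 < v_4 < v_5 < v_6 < v_7 < v_8. The simplices of K, each written with vertices in increasing order, are:

  0-simplices (9): [v_0], [v_1], [v_2], [v_3], [v_4], [v_5], [v_6], [v_7], [v_8]
  1-simplices (27): (27 of them)
  2-simplices (18): (18 of them)

Hence C_0 ≅ Z^9, C_1 ≅ Z^27, C_2 ≅ Z^18.

Boundary ∂_1: C_1 → C_0 sends each edge [p,q] (with p < q) to q − p.
The resulting 9×27 matrix has rank 8, and its Smith normal form has invariant factors (1,1,1,1,1,1,1,1).

Boundary ∂_2: C_2 → C_1 sends each 2-simplex [p,q,r] to [q,r] − [p,r] + [p,q]. For instance
  ∂[v_0,v_4,v_7] = [v_4,v_7] − [v_0,v_7] + [v_0,v_4],
  ∂[v_3,v_4,v_7] = [v_4,v_7] − [v_3,v_7] + [v_3,v_4].
As a 27×18 matrix over Z this has rank 18, with invariant factors (1,1,1,1,1,1,1,1,1,1,1,1,1,1,1,1,1,2).

Reading off H_k = ker ∂_k / im ∂_{k+1}:

  H_0: rank C_0 − rank ∂_1 = 9 − 8 = 1, and the invariant factors of ∂_1 are all 1, so H_0 = Z.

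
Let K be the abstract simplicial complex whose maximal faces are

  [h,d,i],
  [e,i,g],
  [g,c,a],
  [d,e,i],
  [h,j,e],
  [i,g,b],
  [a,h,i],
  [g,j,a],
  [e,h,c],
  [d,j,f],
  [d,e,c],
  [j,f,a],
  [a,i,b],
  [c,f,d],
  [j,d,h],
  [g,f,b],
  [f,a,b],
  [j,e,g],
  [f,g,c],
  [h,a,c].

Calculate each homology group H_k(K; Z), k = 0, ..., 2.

H_0 ≅ Z,  H_1 ≅ Z ⊕ Z_2,  H_2 = 0.

Take the total order a < b < c < d < e < f < g < h < i < j on the vertex set. Then K (dimension 2) consists of the simplices:

  0-simplices (10): a, b, c, d, e, f, g, h, i, j
  1-simplices (30): ab, ac, af, ag, ah, ai, aj, bf, bg, bi, cd, ce, cf, cg, ch, de, df, dh, di, dj, eg, eh, ei, ej, fg, fj, gi, gj, hi, hj
  2-simplices (20): abf, abi, acg, ach, afj, agj, ahi, bfg, bgi, cde, cdf, ceh, cfg, dei, dfj, dhi, dhj, egi, egj, ehj

so the chain groups are C_0 ≅ Z^10, C_1 ≅ Z^30, C_2 ≅ Z^20.

∂_1: C_1 → C_0 maps an edge to its endpoints' difference, ∂[p,q] = q − p. For instance
  ∂cf = f − c.
As a 10×30 matrix over Z this has rank 9, with invariant factors (1,1,1,1,1,1,1,1,1).

The boundary map ∂_2: C_2 → C_1 sends each 2-simplex [p,q,r] to [q,r] − [p,r] + [p,q]. For instance
  ∂ceh = eh − ch + ce,
  ∂dhi = hi − di + dh.
The resulting 30×20 matrix has rank 20, and its Smith normal form has invariant factors (1,1,1,1,1,1,1,1,1,1,1,1,1,1,1,1,1,1,1,2).

Reading off H_k = ker ∂_k / im ∂_{k+1}:

  H_0: rank C_0 − rank ∂_1 = 10 − 9 = 1, and the invariant factors of ∂_1 are all 1, so H_0 = Z.
  H_1: rank ker ∂_1 − rank ∂_2 = (30 − 9) − 20 = 1, and ∂_2 has invariant factor 2 > 1, so H_1 = Z ⊕ Z_2.
  H_2: rank ker ∂_2 − rank ∂_3 = (20 − 20) − 0 = 0, and there is no ∂_3, so H_2 = 0.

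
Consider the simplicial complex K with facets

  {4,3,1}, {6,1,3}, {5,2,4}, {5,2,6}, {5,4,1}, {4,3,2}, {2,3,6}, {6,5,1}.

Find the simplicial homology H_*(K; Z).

H_0 ≅ Z,  H_1 = 0,  H_2 ≅ Z.

Fix the vertex order 1 < 2 < 3 < 4 < 5 < 6 and write every simplex with vertices in increasing order. Then dim K = 2 and the simplices of K are:

  0-simplices (6): [1], [2], [3], [4], [5], [6]
  1-simplices (12): [1,3], [1,4], [1,5], [1,6], [2,3], [2,4], [2,5], [2,6], [3,4], [3,6], [4,5], [5,6]
  2-simplices (8): [1,3,4], [1,3,6], [1,4,5], [1,5,6], [2,3,4], [2,3,6], [2,4,5], [2,5,6]

Hence C_0 ≅ Z^6, C_1 ≅ Z^12, C_2 ≅ Z^8.

Boundary ∂_1: C_1 → C_0 maps an edge to its endpoints' difference, ∂[p,q] = q − p.
The resulting 6×12 matrix has rank 5, and its Smith normal form has invariant factors (1,1,1,1,1).

Boundary ∂_2: C_2 → C_1 acts by ∂[p,q,r] = [q,r] − [p,r] + [p,q]. For instance
  ∂[2,3,4] = [3,4] − [2,4] + [2,3],
  ∂[2,3,6] = [3,6] − [2,6] + [2,3].
This gives a 12×8 integer matrix of rank 7; reducing to Smith normal form yields diagonal entries (1,1,1,1,1,1,1).

Now H_k = ker ∂_k / im ∂_{k+1}, so:

  H_0: rank C_0 − rank ∂_1 = 6 − 5 = 1, and the invariant factors of ∂_1 are all 1, so H_0 ≅ Z.
  H_1: rank ker ∂_1 − rank ∂_2 = (12 − 5) − 7 = 0, and the invariant factors of ∂_2 are all 1, so H_1 ≅ 0.
  H_2: rank ker ∂_2 − rank ∂_3 = (8 − 7) − 0 = 1, and there is no ∂_3, so H_2 ≅ Z.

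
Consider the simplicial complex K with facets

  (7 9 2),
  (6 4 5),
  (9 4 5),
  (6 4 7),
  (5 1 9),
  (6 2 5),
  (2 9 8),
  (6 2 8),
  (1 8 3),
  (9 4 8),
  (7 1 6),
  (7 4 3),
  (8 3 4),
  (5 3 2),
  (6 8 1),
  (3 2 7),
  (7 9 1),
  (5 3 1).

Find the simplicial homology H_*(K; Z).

Order the vertices as 1 < 2 < 3 < 4 < 5 < 6 < 7 < 8 < 9. Listing each simplex with vertices in this order, K has dimension 2 with simplices:

  0-simplices (9): [1], [2], [3], [4], [5], [6], [7], [8], [9]
  1-simplices (27): (27 of them)
  2-simplices (18): [1,3,5], [1,3,8], [1,5,9], [1,6,7], [1,6,8], [1,7,9], [2,3,5], [2,3,7], [2,5,6], [2,6,8], [2,7,9], [2,8,9], [3,4,7], [3,4,8], [4,5,6], [4,5,9], [4,6,7], [4,8,9]

Hence C_0 ≅ Z^9, C_1 ≅ Z^27, C_2 ≅ Z^18.

Boundary ∂_1: C_1 → C_0 sends each edge [p,q] (with p < q) to q − p. For instance
  ∂[4,6] = [6] − [4].
As a 9×27 matrix over Z this has rank 8, with invariant factors (1,1,1,1,1,1,1,1).

∂_2: C_2 → C_1 maps a triangle to the signed sum of its edges. For instance
  ∂[3,4,7] = [4,7] − [3,7] + [3,4],
  ∂[1,3,5] = [3,5] − [1,5] + [1,3].
This gives a 27×18 integer matrix of rank 17; reducing to Smith normal form yields diagonal entries (1,1,1,1,1,1,1,1,1,1,1,1,1,1,1,1,1).

Now H_k = ker ∂_k / im ∂_{k+1}, so:

  H_0: rank C_0 − rank ∂_1 = 9 − 8 = 1, and the invariant factors of ∂_1 are all 1, so H_0 = Z.
  H_1: rank ker ∂_1 − rank ∂_2 = (27 − 8) − 17 = 2, and the invariant factors of ∂_2 are all 1, so H_1 = Z^2.
  H_2: rank ker ∂_2 − rank ∂_3 = (18 − 17) − 0 = 1, and there is no ∂_3, so H_2 = Z.

As a check, the Euler characteristic is 9 − 27 + 18 = 0, which agrees with 1 − 2 + 1 = 0.

H_0 = Z,  H_1 = Z^2,  H_2 = Z.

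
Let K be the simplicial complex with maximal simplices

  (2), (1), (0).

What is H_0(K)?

Fix the vertex order 0 < 1 < 2 and write every simplex with vertices in increasing order. Then dim K = 0 and the simplices of K are:

  0-simplices (3): [0], [1], [2]

Hence C_0 ≅ Z^3.

Reading off H_k = ker ∂_k / im ∂_{k+1}:

  H_0: rank C_0 − rank ∂_1 = 3 − 0 = 3, and there is no ∂_1, so H_0 ≅ Z^3.

H_0 = Z^3.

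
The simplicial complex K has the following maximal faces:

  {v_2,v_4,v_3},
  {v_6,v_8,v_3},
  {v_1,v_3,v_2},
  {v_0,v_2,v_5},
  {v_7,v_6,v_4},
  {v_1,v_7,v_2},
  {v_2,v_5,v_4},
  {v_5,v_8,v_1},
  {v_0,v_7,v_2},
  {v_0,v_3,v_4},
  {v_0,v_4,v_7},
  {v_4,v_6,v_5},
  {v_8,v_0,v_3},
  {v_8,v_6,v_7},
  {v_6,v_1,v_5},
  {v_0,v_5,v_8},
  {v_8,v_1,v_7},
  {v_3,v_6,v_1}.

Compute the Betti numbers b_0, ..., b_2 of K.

b_0 = 1, b_1 = 1, b_2 = 0.

K has 9 vertices, 27 edges, 18 triangles.
rank ∂_0 = 0, rank ∂_1 = 8 ⇒ b_0 = 9 − 0 − 8 = 1; all invariant factors of ∂_1 are 1 so no torsion. So H_0 ≅ Z.
rank ∂_1 = 8, rank ∂_2 = 18 ⇒ b_1 = 27 − 8 − 18 = 1; ∂_2 has invariant factor(s) [2] giving torsion. So H_1 ≅ Z ⊕ Z/2Z.
rank ∂_2 = 18, rank ∂_3 = 0 ⇒ b_2 = 18 − 18 − 0 = 0. So H_2 ≅ 0.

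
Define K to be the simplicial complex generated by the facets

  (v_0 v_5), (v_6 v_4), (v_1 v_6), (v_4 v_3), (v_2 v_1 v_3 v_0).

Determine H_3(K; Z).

K has 7 vertices, 10 edges, 4 triangles, 1 3-simplex.
rank ∂_3 = 1, rank ∂_4 = 0 ⇒ b_3 = 1 − 1 − 0 = 0. So H_3 ≅ 0.

H_3 = 0.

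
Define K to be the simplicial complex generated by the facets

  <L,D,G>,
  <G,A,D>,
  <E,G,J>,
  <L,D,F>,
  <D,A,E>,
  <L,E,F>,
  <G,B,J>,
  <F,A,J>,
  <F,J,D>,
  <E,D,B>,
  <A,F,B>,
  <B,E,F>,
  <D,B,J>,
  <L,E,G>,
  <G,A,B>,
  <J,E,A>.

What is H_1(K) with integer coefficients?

Take the total order A < B < D < E < F < G < J < L on the vertex set. Then K (dimension 2) consists of the simplices:

  0-simplices (8): A, B, D, E, F, G, J, L
  1-simplices (24): AB, AD, AE, AF, AG, AJ, BD, BE, BF, BG, BJ, DE, DF, DG, DJ, DL, EF, EG, EJ, EL, FJ, FL, GJ, GL
  2-simplices (16): ABF, ABG, ADE, ADG, AEJ, AFJ, BDE, BDJ, BEF, BGJ, DFJ, DFL, DGL, EFL, EGJ, EGL

giving chain groups C_0 ≅ Z^8, C_1 ≅ Z^24, C_2 ≅ Z^16.

∂_1: C_1 → C_0 maps an edge to its endpoints' difference, ∂[p,q] = q − p.
As a 8×24 matrix over Z this has rank 7, with invariant factors (1,1,1,1,1,1,1).

∂_2: C_2 → C_1 maps a triangle to the signed sum of its edges. For instance
  ∂EFL = FL − EL + EF,
  ∂DFL = FL − DL + DF.
This gives a 24×16 integer matrix of rank 15; reducing to Smith normal form yields diagonal entries (1,1,1,1,1,1,1,1,1,1,1,1,1,1,1).

Reading off H_k = ker ∂_k / im ∂_{k+1}:

  H_1: rank ker ∂_1 − rank ∂_2 = (24 − 7) − 15 = 2, and the invariant factors of ∂_2 are all 1, so H_1 ≅ Z^2.

H_1 = Z^2.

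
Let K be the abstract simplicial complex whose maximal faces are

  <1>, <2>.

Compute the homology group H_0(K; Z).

K has 2 vertices.
rank ∂_0 = 0, rank ∂_1 = 0 ⇒ b_0 = 2 − 0 − 0 = 2. So H_0 = Z^2.

H_0 ≅ Z^2.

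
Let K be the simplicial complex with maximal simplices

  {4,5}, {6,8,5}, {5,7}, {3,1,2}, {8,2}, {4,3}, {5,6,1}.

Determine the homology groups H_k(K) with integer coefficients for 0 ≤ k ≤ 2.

H_0 ≅ Z,  H_1 ≅ Z^2,  H_2 = 0.

Fix the vertex order 1 < 2 < 3 < 4 < 5 < 6 < 7 < 8 and write every simplex with vertices in increasing order. Then dim K = 2 and the simplices of K are:

  0-simplices (8): [1], [2], [3], [4], [5], [6], [7], [8]
  1-simplices (12): [1,2], [1,3], [1,5], [1,6], [2,3], [2,8], [3,4], [4,5], [5,6], [5,7], [5,8], [6,8]
  2-simplices (3): [1,2,3], [1,5,6], [5,6,8]

Hence C_0 ≅ Z^8, C_1 ≅ Z^12, C_2 ≅ Z^3.

Boundary ∂_1: C_1 → C_0 is given by ∂[p,q] = [q] − [p]. For instance
  ∂[5,7] = [7] − [5].
This gives a 8×12 integer matrix of rank 7; reducing to Smith normal form yields diagonal entries (1,1,1,1,1,1,1).

The boundary map ∂_2: C_2 → C_1 maps a triangle to the signed sum of its edges. For instance
  ∂[1,2,3] = [2,3] − [1,3] + [1,2],
  ∂[5,6,8] = [6,8] − [5,8] + [5,6].
This gives a 12×3 integer matrix of rank 3; reducing to Smith normal form yields diagonal entries (1,1,1).

From H_k ≅ ker(∂_k) / im(∂_{k+1}) we obtain:

  H_0: rank C_0 − rank ∂_1 = 8 − 7 = 1, and the invariant factors of ∂_1 are all 1, so H_0 ≅ Z.
  H_1: rank ker ∂_1 − rank ∂_2 = (12 − 7) − 3 = 2, and the invariant factors of ∂_2 are all 1, so H_1 ≅ Z^2.
  H_2: rank ker ∂_2 − rank ∂_3 = (3 − 3) − 0 = 0, and there is no ∂_3, so H_2 ≅ 0.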